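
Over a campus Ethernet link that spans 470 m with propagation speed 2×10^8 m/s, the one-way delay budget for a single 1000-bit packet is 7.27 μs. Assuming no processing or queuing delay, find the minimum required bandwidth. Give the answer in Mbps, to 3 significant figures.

Propagation delay = 470 / 200000000 = 2.35 μs.
Transmission budget = 7.27 − 2.35 = 4.92 μs.
R ≥ L / t_tx = 1000 bits / 4.92e-06 s = 203 Mbps.

203 Mbps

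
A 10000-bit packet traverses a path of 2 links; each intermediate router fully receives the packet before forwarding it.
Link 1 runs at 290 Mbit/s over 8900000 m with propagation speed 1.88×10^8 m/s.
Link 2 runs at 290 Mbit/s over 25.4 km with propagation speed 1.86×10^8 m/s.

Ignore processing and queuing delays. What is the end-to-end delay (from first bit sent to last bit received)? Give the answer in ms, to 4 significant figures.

47.55 ms

Transmission delay per hop = L/R = 10000/290000000 = 0.0344828 ms; 2 hops → 0.0689655 ms.
Propagation delays (d/s per hop): 47.3404, 0.136559 ms; sum = 47.477 ms.
End-to-end = 47.55 ms.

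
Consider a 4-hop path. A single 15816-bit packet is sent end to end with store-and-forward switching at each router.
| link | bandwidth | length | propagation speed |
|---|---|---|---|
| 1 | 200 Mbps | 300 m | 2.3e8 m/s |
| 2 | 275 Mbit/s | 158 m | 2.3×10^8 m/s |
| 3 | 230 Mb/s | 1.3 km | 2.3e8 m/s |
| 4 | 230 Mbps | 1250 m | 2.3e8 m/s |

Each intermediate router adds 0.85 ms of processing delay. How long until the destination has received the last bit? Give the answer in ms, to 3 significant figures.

2.84 ms

Transmission delays (L/R per hop): 0.07908, 0.0575127, 0.0687652, 0.0687652 ms; sum = 0.274123 ms.
Propagation delays (d/s per hop): 0.00130435, 0.000686957, 0.00565217, 0.00543478 ms; sum = 0.0130783 ms.
Processing at 3 router(s): 3 × 0.85 ms = 2.55 ms.
End-to-end = 2.84 ms.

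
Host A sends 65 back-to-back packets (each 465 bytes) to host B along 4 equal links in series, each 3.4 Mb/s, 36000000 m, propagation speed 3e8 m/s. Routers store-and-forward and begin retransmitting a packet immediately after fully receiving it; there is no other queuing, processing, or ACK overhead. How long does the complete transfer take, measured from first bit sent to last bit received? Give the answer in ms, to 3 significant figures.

Per-hop transmission t_tx = L/R = 3720/3400000 = 1.09412 ms.
Per-hop propagation t_prop = 36000000/300000000 = 120 ms.
Pipeline fill: first packet needs 4·t_tx to clear all hops; remaining 64 packets each add one t_tx.
Total = (4+65-1)·t_tx + 4·t_prop = 68·1.09412 + 4·120 = 554 ms.

554 ms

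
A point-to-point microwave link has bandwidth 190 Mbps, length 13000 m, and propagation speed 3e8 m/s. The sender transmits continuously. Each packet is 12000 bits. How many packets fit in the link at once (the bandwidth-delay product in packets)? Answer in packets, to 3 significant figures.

Propagation delay = 13000 / 300000000 = 4.33333e-05 s.
BDP = R × t_prop = 190000000 × 4.33333e-05 = 8233.33 bits.
In packets of 12000 bits: 0.686 packets.

0.686 packets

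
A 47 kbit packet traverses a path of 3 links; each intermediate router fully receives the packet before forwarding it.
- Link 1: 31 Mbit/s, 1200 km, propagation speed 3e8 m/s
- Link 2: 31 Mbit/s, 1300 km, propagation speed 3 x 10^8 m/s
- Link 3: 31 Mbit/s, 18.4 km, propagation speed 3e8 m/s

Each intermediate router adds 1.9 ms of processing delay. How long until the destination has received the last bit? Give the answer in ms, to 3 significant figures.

L = 47000 bits.
Transmission delay per hop = L/R = 47000/31000000 = 1.51613 ms; 3 hops → 4.54839 ms.
Propagation delays (d/s per hop): 4, 4.33333, 0.0613333 ms; sum = 8.39467 ms.
Processing at 2 router(s): 2 × 1.9 ms = 3.8 ms.
End-to-end = 16.7 ms.

16.7 ms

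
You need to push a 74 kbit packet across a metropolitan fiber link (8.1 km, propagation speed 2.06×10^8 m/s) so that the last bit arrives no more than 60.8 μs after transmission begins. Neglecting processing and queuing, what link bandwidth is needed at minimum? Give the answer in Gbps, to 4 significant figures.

Propagation delay = 8100 / 206000000 = 39.3204 μs.
Transmission budget = 60.8 − 39.3204 = 21.4796 μs.
R ≥ L / t_tx = 74000 bits / 2.14796e-05 s = 3.445 Gbps.

3.445 Gbps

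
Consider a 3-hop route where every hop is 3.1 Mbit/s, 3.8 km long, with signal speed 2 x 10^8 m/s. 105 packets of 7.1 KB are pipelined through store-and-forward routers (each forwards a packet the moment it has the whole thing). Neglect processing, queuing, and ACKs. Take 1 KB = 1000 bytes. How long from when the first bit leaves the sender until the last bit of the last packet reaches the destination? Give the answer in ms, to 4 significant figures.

1961 ms

Per-hop transmission t_tx = L/R = 56800/3100000 = 18.3226 ms.
Per-hop propagation t_prop = 3800/200000000 = 0.019 ms.
Pipeline fill: first packet needs 3·t_tx to clear all hops; remaining 104 packets each add one t_tx.
Total = (3+105-1)·t_tx + 3·t_prop = 107·18.3226 + 3·0.019 = 1961 ms.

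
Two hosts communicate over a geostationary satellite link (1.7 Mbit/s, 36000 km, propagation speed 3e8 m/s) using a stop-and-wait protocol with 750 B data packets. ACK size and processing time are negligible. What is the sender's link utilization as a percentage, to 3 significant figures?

1.45 %

t_tx = L/R = 6000/1700000 = 0.00352941 s.
t_prop = 36000000/300000000 = 0.12 s; RTT = 0.24 s.
Cycle = t_tx + RTT = 0.243529 s.
Utilization = t_tx / cycle = 0.00352941/0.243529 = 1.45 %.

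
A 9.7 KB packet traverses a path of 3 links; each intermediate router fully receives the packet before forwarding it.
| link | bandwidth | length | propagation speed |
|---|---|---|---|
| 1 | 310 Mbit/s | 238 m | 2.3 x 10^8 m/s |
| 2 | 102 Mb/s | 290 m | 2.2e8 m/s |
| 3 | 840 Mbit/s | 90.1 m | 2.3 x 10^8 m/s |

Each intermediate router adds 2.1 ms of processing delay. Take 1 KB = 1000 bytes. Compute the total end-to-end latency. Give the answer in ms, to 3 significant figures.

5.31 ms

L = 77600 bits.
Transmission delays (L/R per hop): 0.250323, 0.760784, 0.092381 ms; sum = 1.10349 ms.
Propagation delays (d/s per hop): 0.00103478, 0.00131818, 0.000391739 ms; sum = 0.0027447 ms.
Processing at 2 router(s): 2 × 2.1 ms = 4.2 ms.
End-to-end = 5.31 ms.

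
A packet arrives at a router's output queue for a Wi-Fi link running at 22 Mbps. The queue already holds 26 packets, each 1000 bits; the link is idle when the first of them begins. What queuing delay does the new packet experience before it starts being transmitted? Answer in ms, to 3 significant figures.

Each queued packet: L/R = 1000/22000000 = 0.0454545 ms.
26 queued → 1.18182 ms.
Queuing delay = 1.18 ms.

1.18 ms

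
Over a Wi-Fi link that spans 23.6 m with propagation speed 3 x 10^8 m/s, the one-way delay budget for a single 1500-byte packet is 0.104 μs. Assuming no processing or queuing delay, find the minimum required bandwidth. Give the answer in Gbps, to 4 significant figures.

473.7 Gbps

L = 12000 bits.
Propagation delay = 23.6 / 300000000 = 0.0786667 μs.
Transmission budget = 0.104 − 0.0786667 = 0.0253333 μs.
R ≥ L / t_tx = 12000 bits / 2.53333e-08 s = 473.7 Gbps.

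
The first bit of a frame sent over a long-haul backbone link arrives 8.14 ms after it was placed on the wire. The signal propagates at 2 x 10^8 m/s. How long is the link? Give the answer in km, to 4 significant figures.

1628 km

d = s × t_prop = 200000000 × 0.00814 = 1628 km.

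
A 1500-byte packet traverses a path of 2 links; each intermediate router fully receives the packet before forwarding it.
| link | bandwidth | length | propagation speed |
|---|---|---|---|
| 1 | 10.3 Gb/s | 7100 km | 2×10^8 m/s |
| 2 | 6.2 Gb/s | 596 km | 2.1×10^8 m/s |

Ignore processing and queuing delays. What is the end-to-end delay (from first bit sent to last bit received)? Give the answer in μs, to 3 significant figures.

L = 1500 × 8 = 12000 bits.
Transmission delays (L/R per hop): 1.16505, 1.93548 μs; sum = 3.10053 μs.
Propagation delays (d/s per hop): 35500, 2838.1 μs; sum = 38338.1 μs.
End-to-end = 38300 μs.

38300 μs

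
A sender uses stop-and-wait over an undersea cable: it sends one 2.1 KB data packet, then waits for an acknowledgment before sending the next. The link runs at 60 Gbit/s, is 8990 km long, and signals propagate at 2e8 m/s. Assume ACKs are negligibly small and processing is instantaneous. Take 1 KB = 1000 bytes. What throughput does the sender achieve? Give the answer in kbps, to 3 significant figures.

t_tx = L/R = 16800/60000000000 = 2.8e-07 s.
t_prop = 8990000/200000000 = 0.04495 s; RTT = 0.0899 s.
Cycle = t_tx + RTT = 0.0899003 s.
Throughput = L / cycle = 16800 / 0.0899003 = 187 kbps.

187 kbps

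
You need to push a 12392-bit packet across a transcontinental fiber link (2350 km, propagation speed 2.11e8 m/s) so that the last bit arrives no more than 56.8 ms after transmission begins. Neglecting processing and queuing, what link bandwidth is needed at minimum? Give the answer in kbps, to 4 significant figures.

Propagation delay = 2350000 / 211000000 = 11.1374 ms.
Transmission budget = 56.8 − 11.1374 = 45.6626 ms.
R ≥ L / t_tx = 12392 bits / 0.0456626 s = 271.4 kbps.

271.4 kbps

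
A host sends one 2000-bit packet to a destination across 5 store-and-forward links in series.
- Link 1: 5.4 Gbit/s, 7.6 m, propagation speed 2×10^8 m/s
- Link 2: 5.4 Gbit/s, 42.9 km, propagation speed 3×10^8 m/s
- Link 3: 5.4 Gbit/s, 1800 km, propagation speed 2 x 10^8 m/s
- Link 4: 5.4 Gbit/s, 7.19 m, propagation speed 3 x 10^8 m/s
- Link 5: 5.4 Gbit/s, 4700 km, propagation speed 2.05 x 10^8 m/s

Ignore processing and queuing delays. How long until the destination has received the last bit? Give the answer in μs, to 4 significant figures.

Transmission delay per hop = L/R = 2000/5400000000 = 0.37037 μs; 5 hops → 1.85185 μs.
Propagation delays (d/s per hop): 0.038, 143, 9000, 0.0239667, 22926.8 μs; sum = 32069.9 μs.
End-to-end = 32070 μs.

32070 μs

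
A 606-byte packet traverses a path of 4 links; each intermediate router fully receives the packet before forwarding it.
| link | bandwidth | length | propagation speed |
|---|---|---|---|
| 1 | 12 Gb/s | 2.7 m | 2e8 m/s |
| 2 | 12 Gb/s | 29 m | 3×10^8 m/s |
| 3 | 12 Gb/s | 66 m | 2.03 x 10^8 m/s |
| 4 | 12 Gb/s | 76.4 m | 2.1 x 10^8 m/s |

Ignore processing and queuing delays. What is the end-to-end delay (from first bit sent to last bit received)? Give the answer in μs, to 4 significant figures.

L = 606 × 8 = 4848 bits.
Transmission delay per hop = L/R = 4848/12000000000 = 0.404 μs; 4 hops → 1.616 μs.
Propagation delays (d/s per hop): 0.0135, 0.0966667, 0.325123, 0.36381 μs; sum = 0.799099 μs.
End-to-end = 2.415 μs.

2.415 μs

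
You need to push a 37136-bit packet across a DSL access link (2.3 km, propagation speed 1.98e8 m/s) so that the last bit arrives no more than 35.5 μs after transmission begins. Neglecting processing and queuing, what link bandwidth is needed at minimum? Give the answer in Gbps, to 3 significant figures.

1.55 Gbps

Propagation delay = 2300 / 198000000 = 11.6162 μs.
Transmission budget = 35.5 − 11.6162 = 23.8838 μs.
R ≥ L / t_tx = 37136 bits / 2.38838e-05 s = 1.55 Gbps.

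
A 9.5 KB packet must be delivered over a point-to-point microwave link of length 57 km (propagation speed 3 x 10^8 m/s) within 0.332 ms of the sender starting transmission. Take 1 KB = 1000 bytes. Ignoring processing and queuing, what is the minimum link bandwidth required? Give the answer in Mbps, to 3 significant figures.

535 Mbps

L = 76000 bits.
Propagation delay = 57000 / 300000000 = 0.19 ms.
Transmission budget = 0.332 − 0.19 = 0.142 ms.
R ≥ L / t_tx = 76000 bits / 0.000142 s = 535 Mbps.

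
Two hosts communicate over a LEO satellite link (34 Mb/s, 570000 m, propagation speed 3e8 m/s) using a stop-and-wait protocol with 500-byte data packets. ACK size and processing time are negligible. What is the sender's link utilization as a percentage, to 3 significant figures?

3.00 %

t_tx = L/R = 4000/34000000 = 0.000117647 s.
t_prop = 570000/300000000 = 0.0019 s; RTT = 0.0038 s.
Cycle = t_tx + RTT = 0.00391765 s.
Utilization = t_tx / cycle = 0.000117647/0.00391765 = 3.00 %.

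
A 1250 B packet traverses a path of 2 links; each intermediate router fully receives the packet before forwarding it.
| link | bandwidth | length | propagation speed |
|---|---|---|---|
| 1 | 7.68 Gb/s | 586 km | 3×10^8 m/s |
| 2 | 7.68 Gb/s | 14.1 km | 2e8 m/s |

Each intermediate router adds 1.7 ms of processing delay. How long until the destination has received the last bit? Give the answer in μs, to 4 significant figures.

3726 μs

L = 1250 × 8 = 10000 bits.
Transmission delay per hop = L/R = 10000/7680000000 = 1.30208 μs; 2 hops → 2.60417 μs.
Propagation delays (d/s per hop): 1953.33, 70.5 μs; sum = 2023.83 μs.
Processing at 1 router(s): 1 × 1.7 ms = 1700 μs.
End-to-end = 3726 μs.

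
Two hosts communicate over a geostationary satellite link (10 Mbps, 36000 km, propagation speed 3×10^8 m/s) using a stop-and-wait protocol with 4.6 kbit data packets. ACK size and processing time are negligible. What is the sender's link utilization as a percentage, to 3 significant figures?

0.191 %

t_tx = L/R = 4600/10000000 = 0.00046 s.
t_prop = 36000000/300000000 = 0.12 s; RTT = 0.24 s.
Cycle = t_tx + RTT = 0.24046 s.
Utilization = t_tx / cycle = 0.00046/0.24046 = 0.191 %.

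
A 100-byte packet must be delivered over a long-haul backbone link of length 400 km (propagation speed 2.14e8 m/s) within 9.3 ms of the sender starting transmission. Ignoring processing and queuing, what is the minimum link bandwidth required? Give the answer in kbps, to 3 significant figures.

108 kbps

L = 800 bits.
Propagation delay = 400000 / 214000000 = 1.86916 ms.
Transmission budget = 9.3 − 1.86916 = 7.43084 ms.
R ≥ L / t_tx = 800 bits / 0.00743084 s = 108 kbps.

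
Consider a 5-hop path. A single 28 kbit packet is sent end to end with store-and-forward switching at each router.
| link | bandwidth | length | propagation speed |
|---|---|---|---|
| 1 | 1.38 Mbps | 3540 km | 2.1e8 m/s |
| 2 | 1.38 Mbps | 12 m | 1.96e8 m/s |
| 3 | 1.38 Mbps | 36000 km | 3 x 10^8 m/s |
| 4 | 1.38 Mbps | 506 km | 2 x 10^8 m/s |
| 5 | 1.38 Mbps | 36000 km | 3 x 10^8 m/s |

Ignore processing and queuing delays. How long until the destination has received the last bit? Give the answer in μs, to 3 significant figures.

361000 μs

L = 28000 bits.
Transmission delay per hop = L/R = 28000/1380000 = 20289.9 μs; 5 hops → 101449 μs.
Propagation delays (d/s per hop): 16857.1, 0.0612245, 120000, 2530, 120000 μs; sum = 259387 μs.
End-to-end = 361000 μs.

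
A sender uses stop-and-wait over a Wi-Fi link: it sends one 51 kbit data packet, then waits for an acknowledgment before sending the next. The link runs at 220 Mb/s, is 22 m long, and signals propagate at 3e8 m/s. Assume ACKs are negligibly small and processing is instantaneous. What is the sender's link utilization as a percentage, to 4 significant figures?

t_tx = L/R = 51000/220000000 = 0.000231818 s.
t_prop = 22/300000000 = 7.33333e-08 s; RTT = 1.46667e-07 s.
Cycle = t_tx + RTT = 0.000231965 s.
Utilization = t_tx / cycle = 0.000231818/0.000231965 = 99.94 %.

99.94 %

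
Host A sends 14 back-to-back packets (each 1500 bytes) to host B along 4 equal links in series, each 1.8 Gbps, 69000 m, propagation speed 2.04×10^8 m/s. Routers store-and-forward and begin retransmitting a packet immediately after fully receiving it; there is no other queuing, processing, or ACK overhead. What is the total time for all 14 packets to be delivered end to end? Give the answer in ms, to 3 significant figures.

Per-hop transmission t_tx = L/R = 12000/1800000000 = 0.00666667 ms.
Per-hop propagation t_prop = 69000/204000000 = 0.338235 ms.
Pipeline fill: first packet needs 4·t_tx to clear all hops; remaining 13 packets each add one t_tx.
Total = (4+14-1)·t_tx + 4·t_prop = 17·0.00666667 + 4·0.338235 = 1.47 ms.

1.47 ms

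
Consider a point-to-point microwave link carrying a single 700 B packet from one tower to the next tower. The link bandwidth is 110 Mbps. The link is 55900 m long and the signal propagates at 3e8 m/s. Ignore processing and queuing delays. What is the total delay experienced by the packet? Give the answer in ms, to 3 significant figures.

L = 700 × 8 = 5600 bits.
Transmission delay = L/R = 5600 / 110000000 = 0.0509091 ms.
Propagation delay = d/s = 55900 m / 300000000 m/s = 0.186333 ms.
Total = 0.237 ms.

0.237 ms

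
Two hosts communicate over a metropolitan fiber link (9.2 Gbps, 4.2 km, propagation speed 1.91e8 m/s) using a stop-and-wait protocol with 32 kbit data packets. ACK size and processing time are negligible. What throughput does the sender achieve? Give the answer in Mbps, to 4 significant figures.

674.3 Mbps

t_tx = L/R = 32000/9200000000 = 3.47826e-06 s.
t_prop = 4200/191000000 = 2.19895e-05 s; RTT = 4.39791e-05 s.
Cycle = t_tx + RTT = 4.74573e-05 s.
Throughput = L / cycle = 32000 / 4.74573e-05 = 674.3 Mbps.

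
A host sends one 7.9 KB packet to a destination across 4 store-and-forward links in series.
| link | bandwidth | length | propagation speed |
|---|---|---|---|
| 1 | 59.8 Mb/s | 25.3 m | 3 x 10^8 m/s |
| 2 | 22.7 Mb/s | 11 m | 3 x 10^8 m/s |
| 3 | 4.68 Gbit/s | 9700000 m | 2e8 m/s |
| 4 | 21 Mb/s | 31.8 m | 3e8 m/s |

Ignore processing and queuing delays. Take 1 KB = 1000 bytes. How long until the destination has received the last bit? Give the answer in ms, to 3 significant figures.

L = 63200 bits.
Transmission delays (L/R per hop): 1.05686, 2.78414, 0.0135043, 3.00952 ms; sum = 6.86403 ms.
Propagation delays (d/s per hop): 8.43333e-05, 3.66667e-05, 48.5, 0.000106 ms; sum = 48.5002 ms.
End-to-end = 55.4 ms.

55.4 ms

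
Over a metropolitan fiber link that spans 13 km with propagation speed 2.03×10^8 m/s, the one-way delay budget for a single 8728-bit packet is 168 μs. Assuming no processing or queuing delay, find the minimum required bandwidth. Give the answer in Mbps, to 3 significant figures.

Propagation delay = 13000 / 2.03e+08 = 64.0394 μs.
Transmission budget = 168 − 64.0394 = 103.961 μs.
R ≥ L / t_tx = 8728 bits / 0.000103961 s = 84.0 Mbps.

84.0 Mbps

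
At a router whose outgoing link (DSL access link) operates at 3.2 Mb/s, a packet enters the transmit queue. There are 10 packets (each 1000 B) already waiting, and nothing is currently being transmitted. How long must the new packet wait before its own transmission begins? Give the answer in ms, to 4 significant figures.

Each queued packet: L/R = 8000/3200000 = 2.5 ms.
10 queued → 25 ms.
Queuing delay = 25.00 ms.

25.00 ms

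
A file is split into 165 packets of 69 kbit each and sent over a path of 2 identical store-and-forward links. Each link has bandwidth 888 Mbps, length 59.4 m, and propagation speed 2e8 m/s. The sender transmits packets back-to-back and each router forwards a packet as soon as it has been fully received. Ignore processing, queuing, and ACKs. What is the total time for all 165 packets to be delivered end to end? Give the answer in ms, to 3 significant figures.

Per-hop transmission t_tx = L/R = 69000/888000000 = 0.0777027 ms.
Per-hop propagation t_prop = 59.4/200000000 = 0.000297 ms.
Pipeline fill: first packet needs 2·t_tx to clear all hops; remaining 164 packets each add one t_tx.
Total = (2+165-1)·t_tx + 2·t_prop = 166·0.0777027 + 2·0.000297 = 12.9 ms.

12.9 ms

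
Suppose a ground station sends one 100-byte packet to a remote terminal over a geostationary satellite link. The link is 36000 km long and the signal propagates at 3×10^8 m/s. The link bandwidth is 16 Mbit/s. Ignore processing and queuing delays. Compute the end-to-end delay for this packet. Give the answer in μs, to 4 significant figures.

L = 100 × 8 = 800 bits.
Transmission delay = L/R = 800 / 16000000 = 50 μs.
Propagation delay = d/s = 36000000 m / 300000000 m/s = 120000 μs.
Total = 120100 μs.

120100 μs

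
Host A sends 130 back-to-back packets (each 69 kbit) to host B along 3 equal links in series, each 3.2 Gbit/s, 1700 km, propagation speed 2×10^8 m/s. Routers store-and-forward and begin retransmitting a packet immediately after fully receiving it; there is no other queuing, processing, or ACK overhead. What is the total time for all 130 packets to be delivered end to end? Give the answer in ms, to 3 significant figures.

28.3 ms

Per-hop transmission t_tx = L/R = 69000/3200000000 = 0.0215625 ms.
Per-hop propagation t_prop = 1700000/200000000 = 8.5 ms.
Pipeline fill: first packet needs 3·t_tx to clear all hops; remaining 129 packets each add one t_tx.
Total = (3+130-1)·t_tx + 3·t_prop = 132·0.0215625 + 3·8.5 = 28.3 ms.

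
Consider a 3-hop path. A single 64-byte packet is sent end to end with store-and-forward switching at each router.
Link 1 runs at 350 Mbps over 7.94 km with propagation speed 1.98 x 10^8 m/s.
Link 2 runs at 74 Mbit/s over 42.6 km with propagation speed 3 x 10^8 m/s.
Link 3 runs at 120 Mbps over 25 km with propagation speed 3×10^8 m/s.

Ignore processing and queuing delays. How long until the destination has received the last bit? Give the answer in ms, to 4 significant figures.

L = 64 × 8 = 512 bits.
Transmission delays (L/R per hop): 0.00146286, 0.00691892, 0.00426667 ms; sum = 0.0126484 ms.
Propagation delays (d/s per hop): 0.040101, 0.142, 0.0833333 ms; sum = 0.265434 ms.
End-to-end = 0.2781 ms.

0.2781 ms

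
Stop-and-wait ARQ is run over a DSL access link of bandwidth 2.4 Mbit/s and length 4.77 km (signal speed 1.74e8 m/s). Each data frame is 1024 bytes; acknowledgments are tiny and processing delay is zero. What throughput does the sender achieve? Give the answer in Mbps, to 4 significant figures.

t_tx = L/R = 8192/2400000 = 0.00341333 s.
t_prop = 4770/174000000 = 2.74138e-05 s; RTT = 5.48276e-05 s.
Cycle = t_tx + RTT = 0.00346816 s.
Throughput = L / cycle = 8192 / 0.00346816 = 2.362 Mbps.

2.362 Mbps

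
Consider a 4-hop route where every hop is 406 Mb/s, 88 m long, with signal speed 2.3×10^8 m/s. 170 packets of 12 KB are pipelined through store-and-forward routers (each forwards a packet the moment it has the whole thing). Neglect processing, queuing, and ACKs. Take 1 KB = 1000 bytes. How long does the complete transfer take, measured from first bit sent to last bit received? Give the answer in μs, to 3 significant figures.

Per-hop transmission t_tx = L/R = 96000/406000000 = 236.453 μs.
Per-hop propagation t_prop = 88/2.3e+08 = 0.382609 μs.
Pipeline fill: first packet needs 4·t_tx to clear all hops; remaining 169 packets each add one t_tx.
Total = (4+170-1)·t_tx + 4·t_prop = 173·236.453 + 4·0.382609 = 40900 μs.

40900 μs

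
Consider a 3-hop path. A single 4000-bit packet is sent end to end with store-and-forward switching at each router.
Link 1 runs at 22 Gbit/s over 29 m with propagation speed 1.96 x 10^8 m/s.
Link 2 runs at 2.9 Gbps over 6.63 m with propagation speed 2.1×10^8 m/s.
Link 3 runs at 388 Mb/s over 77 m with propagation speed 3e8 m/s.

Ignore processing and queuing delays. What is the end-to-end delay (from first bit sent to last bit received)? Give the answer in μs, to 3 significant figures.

12.3 μs

Transmission delays (L/R per hop): 0.181818, 1.37931, 10.3093 μs; sum = 11.8704 μs.
Propagation delays (d/s per hop): 0.147959, 0.0315714, 0.256667 μs; sum = 0.436197 μs.
End-to-end = 12.3 μs.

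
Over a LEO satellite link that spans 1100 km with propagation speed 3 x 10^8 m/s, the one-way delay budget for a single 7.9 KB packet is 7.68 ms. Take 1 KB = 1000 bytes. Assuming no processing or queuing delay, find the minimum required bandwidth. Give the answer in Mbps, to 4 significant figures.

15.75 Mbps

L = 63200 bits.
Propagation delay = 1100000 / 300000000 = 3.66667 ms.
Transmission budget = 7.68 − 3.66667 = 4.01333 ms.
R ≥ L / t_tx = 63200 bits / 0.00401333 s = 15.75 Mbps.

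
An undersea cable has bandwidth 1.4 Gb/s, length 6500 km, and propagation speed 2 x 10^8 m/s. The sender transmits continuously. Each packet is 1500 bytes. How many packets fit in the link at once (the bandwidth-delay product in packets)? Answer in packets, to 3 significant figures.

Propagation delay = 6500000 / 200000000 = 0.0325 s.
BDP = R × t_prop = 1400000000 × 0.0325 = 45500000 bits.
In packets of 12000 bits: 3790 packets.

3790 packets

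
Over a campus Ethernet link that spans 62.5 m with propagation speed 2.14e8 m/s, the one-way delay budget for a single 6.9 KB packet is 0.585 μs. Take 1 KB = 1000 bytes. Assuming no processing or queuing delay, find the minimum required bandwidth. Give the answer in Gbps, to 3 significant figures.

188 Gbps

L = 55200 bits.
Propagation delay = 62.5 / 214000000 = 0.292056 μs.
Transmission budget = 0.585 − 0.292056 = 0.292944 μs.
R ≥ L / t_tx = 55200 bits / 2.92944e-07 s = 188 Gbps.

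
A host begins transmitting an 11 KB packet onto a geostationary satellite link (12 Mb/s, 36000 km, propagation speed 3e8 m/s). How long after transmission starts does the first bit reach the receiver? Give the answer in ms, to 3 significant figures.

120 ms

First bit experiences only propagation delay: d/s = 36000000/300000000 = 120 ms.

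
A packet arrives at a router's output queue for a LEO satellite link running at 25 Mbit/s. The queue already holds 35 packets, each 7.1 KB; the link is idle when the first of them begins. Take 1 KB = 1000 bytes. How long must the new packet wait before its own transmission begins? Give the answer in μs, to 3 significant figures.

79500 μs

Each queued packet: L/R = 56800/25000000 = 2272 μs.
35 queued → 79520 μs.
Queuing delay = 79500 μs.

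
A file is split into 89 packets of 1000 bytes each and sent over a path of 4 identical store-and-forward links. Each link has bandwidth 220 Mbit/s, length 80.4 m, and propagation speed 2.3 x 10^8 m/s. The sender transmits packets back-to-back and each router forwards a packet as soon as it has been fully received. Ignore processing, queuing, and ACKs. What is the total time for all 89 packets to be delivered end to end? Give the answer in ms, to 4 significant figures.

3.347 ms

Per-hop transmission t_tx = L/R = 8000/220000000 = 0.0363636 ms.
Per-hop propagation t_prop = 80.4/2.3e+08 = 0.000349565 ms.
Pipeline fill: first packet needs 4·t_tx to clear all hops; remaining 88 packets each add one t_tx.
Total = (4+89-1)·t_tx + 4·t_prop = 92·0.0363636 + 4·0.000349565 = 3.347 ms.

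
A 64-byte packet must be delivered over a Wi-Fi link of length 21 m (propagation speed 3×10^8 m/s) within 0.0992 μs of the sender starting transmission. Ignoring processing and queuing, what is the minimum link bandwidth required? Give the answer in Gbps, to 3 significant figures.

L = 512 bits.
Propagation delay = 21 / 300000000 = 0.07 μs.
Transmission budget = 0.0992 − 0.07 = 0.0292 μs.
R ≥ L / t_tx = 512 bits / 2.92e-08 s = 17.5 Gbps.

17.5 Gbps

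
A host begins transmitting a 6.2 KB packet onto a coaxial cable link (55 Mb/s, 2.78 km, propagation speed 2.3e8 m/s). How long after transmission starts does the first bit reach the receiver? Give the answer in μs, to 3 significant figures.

First bit experiences only propagation delay: d/s = 2780/2.3e+08 = 12.1 μs.

12.1 μs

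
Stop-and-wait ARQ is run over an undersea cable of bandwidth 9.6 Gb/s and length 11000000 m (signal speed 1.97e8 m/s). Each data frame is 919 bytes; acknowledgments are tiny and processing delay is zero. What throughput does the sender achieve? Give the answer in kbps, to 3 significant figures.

t_tx = L/R = 7352/9600000000 = 7.65833e-07 s.
t_prop = 11000000/197000000 = 0.0558376 s; RTT = 0.111675 s.
Cycle = t_tx + RTT = 0.111676 s.
Throughput = L / cycle = 7352 / 0.111676 = 65.8 kbps.

65.8 kbps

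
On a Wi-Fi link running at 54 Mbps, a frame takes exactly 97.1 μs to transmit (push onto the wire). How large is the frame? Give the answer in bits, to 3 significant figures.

L = R × t_tx = 54000000 b/s × 9.71e-05 s = 5243.4 bits.

5240 bits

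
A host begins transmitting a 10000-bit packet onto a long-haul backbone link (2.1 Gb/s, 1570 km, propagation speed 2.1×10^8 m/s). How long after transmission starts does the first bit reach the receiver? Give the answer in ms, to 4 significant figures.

7.476 ms

First bit experiences only propagation delay: d/s = 1570000/210000000 = 7.476 ms.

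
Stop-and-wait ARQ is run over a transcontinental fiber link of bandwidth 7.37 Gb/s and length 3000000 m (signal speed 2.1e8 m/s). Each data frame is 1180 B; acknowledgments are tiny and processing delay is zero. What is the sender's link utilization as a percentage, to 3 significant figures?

0.00448 %

t_tx = L/R = 9440/7370000000 = 1.28087e-06 s.
t_prop = 3000000/210000000 = 0.0142857 s; RTT = 0.0285714 s.
Cycle = t_tx + RTT = 0.0285727 s.
Utilization = t_tx / cycle = 1.28087e-06/0.0285727 = 0.00448 %.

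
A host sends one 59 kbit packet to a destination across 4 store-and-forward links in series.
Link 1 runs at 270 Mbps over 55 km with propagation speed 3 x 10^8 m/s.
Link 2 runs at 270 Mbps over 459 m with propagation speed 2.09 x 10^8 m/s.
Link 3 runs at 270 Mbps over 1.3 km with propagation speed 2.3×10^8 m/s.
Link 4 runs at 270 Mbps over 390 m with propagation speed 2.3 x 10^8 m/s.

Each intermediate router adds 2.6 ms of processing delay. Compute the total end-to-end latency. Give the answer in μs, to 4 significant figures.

L = 59000 bits.
Transmission delay per hop = L/R = 59000/270000000 = 218.519 μs; 4 hops → 874.074 μs.
Propagation delays (d/s per hop): 183.333, 2.19617, 5.65217, 1.69565 μs; sum = 192.877 μs.
Processing at 3 router(s): 3 × 2.6 ms = 7800 μs.
End-to-end = 8867 μs.

8867 μs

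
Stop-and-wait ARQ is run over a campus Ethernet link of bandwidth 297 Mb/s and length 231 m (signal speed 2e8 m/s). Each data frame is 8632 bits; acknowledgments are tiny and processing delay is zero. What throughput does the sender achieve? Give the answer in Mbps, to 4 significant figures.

t_tx = L/R = 8632/297000000 = 2.9064e-05 s.
t_prop = 231/200000000 = 1.155e-06 s; RTT = 2.31e-06 s.
Cycle = t_tx + RTT = 3.1374e-05 s.
Throughput = L / cycle = 8632 / 3.1374e-05 = 275.1 Mbps.

275.1 Mbps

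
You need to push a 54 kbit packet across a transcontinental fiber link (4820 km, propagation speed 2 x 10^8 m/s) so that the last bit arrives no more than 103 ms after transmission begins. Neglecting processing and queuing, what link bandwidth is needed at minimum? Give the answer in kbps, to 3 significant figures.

Propagation delay = 4820000 / 200000000 = 24.1 ms.
Transmission budget = 103 − 24.1 = 78.9 ms.
R ≥ L / t_tx = 54000 bits / 0.0789 s = 684 kbps.

684 kbps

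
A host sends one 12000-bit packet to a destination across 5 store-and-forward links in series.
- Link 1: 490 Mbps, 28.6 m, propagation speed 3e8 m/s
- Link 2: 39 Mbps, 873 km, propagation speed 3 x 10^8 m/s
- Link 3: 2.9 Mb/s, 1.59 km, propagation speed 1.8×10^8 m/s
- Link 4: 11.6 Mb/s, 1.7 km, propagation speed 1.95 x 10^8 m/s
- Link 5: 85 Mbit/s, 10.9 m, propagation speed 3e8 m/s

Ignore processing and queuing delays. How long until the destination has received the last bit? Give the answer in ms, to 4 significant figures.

Transmission delays (L/R per hop): 0.0244898, 0.307692, 4.13793, 1.03448, 0.141176 ms; sum = 5.64577 ms.
Propagation delays (d/s per hop): 9.53333e-05, 2.91, 0.00883333, 0.00871795, 3.63333e-05 ms; sum = 2.92768 ms.
End-to-end = 8.573 ms.

8.573 ms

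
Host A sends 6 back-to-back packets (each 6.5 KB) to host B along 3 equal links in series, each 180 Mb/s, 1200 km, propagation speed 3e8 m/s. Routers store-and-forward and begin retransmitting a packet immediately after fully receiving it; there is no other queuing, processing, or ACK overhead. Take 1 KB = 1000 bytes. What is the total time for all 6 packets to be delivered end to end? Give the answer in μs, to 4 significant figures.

Per-hop transmission t_tx = L/R = 52000/180000000 = 288.889 μs.
Per-hop propagation t_prop = 1200000/300000000 = 4000 μs.
Pipeline fill: first packet needs 3·t_tx to clear all hops; remaining 5 packets each add one t_tx.
Total = (3+6-1)·t_tx + 3·t_prop = 8·288.889 + 3·4000 = 14310 μs.

14310 μs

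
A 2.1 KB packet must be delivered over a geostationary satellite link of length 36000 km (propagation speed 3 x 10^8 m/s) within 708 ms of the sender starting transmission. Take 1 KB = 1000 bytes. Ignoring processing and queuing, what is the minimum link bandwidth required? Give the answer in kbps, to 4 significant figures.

L = 16800 bits.
Propagation delay = 36000000 / 300000000 = 120 ms.
Transmission budget = 708 − 120 = 588 ms.
R ≥ L / t_tx = 16800 bits / 0.588 s = 28.57 kbps.

28.57 kbps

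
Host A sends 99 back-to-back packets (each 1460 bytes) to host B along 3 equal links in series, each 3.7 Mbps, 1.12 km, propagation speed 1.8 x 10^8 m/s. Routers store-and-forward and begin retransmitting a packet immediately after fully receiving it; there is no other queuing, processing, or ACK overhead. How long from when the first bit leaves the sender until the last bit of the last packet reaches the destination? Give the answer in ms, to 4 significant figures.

Per-hop transmission t_tx = L/R = 11680/3700000 = 3.15676 ms.
Per-hop propagation t_prop = 1120/180000000 = 0.00622222 ms.
Pipeline fill: first packet needs 3·t_tx to clear all hops; remaining 98 packets each add one t_tx.
Total = (3+99-1)·t_tx + 3·t_prop = 101·3.15676 + 3·0.00622222 = 318.9 ms.

318.9 ms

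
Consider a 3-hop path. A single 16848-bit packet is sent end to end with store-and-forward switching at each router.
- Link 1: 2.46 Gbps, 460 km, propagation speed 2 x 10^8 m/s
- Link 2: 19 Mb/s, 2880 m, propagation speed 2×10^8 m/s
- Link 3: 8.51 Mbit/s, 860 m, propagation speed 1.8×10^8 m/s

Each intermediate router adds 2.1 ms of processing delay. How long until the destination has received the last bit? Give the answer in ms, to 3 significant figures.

9.39 ms

Transmission delays (L/R per hop): 0.00684878, 0.886737, 1.97979 ms; sum = 2.87337 ms.
Propagation delays (d/s per hop): 2.3, 0.0144, 0.00477778 ms; sum = 2.31918 ms.
Processing at 2 router(s): 2 × 2.1 ms = 4.2 ms.
End-to-end = 9.39 ms.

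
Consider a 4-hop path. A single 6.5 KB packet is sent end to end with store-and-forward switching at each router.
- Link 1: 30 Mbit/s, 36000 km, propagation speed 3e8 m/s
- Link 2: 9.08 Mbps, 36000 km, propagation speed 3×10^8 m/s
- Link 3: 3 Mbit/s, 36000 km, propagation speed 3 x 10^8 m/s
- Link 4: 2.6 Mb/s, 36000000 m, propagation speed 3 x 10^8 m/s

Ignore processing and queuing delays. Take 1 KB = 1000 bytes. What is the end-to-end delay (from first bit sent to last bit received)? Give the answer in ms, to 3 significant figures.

L = 52000 bits.
Transmission delays (L/R per hop): 1.73333, 5.72687, 17.3333, 20 ms; sum = 44.7935 ms.
Propagation delays (d/s per hop): 120, 120, 120, 120 ms; sum = 480 ms.
End-to-end = 525 ms.

525 ms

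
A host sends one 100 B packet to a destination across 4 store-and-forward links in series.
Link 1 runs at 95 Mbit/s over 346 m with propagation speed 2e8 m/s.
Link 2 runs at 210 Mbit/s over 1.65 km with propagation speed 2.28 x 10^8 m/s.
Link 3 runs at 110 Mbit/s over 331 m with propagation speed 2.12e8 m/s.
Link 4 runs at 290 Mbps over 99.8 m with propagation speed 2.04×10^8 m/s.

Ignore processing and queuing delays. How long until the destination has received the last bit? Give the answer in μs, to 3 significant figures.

33.3 μs

L = 100 × 8 = 800 bits.
Transmission delays (L/R per hop): 8.42105, 3.80952, 7.27273, 2.75862 μs; sum = 22.2619 μs.
Propagation delays (d/s per hop): 1.73, 7.23684, 1.56132, 0.489216 μs; sum = 11.0174 μs.
End-to-end = 33.3 μs.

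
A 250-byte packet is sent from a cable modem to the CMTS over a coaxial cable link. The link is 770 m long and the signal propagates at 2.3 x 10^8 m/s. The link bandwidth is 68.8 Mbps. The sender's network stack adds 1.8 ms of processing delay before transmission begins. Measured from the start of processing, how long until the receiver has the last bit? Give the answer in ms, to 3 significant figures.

L = 250 × 8 = 2000 bits.
Transmission delay = L/R = 2000 / 68800000 = 0.0290698 ms.
Propagation delay = d/s = 770 m / 2.3e+08 m/s = 0.00334783 ms.
Plus processing delay 1.8 ms = 1.8 ms.
Total = 1.83 ms.

1.83 ms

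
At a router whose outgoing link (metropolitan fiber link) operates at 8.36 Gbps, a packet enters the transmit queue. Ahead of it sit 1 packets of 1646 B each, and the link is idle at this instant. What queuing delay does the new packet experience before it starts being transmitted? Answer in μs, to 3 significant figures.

Each queued packet: L/R = 13168/8.36e+09 = 1.57512 μs.
1 queued → 1.57512 μs.
Queuing delay = 1.58 μs.

1.58 μs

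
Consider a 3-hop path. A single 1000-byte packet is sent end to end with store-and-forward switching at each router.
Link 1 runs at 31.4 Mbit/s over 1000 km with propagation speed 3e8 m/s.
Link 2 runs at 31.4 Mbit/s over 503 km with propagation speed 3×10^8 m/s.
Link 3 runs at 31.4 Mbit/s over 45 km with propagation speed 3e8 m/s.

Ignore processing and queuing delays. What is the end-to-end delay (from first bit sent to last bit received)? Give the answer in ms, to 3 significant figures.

5.92 ms

L = 1000 × 8 = 8000 bits.
Transmission delay per hop = L/R = 8000/31400000 = 0.254777 ms; 3 hops → 0.764331 ms.
Propagation delays (d/s per hop): 3.33333, 1.67667, 0.15 ms; sum = 5.16 ms.
End-to-end = 5.92 ms.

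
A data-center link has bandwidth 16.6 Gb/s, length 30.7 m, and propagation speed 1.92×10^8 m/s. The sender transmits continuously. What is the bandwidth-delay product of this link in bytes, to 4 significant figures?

Propagation delay = 30.7 / 192000000 = 1.59896e-07 s.
BDP = R × t_prop = 1.66e+10 × 1.59896e-07 = 2654.27 bits.
In bytes: 2654.27/8 = 331.8 bytes.

331.8 bytes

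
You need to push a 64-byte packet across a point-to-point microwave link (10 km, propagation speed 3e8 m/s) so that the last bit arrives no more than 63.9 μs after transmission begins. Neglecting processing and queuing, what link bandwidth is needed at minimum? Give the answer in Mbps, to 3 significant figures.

L = 512 bits.
Propagation delay = 10000 / 300000000 = 33.3333 μs.
Transmission budget = 63.9 − 33.3333 = 30.5667 μs.
R ≥ L / t_tx = 512 bits / 3.05667e-05 s = 16.8 Mbps.

16.8 Mbps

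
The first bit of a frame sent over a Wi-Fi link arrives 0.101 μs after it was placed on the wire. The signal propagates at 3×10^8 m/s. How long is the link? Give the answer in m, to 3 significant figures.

30.3 m

d = s × t_prop = 300000000 × 1.01e-07 = 30.3 m.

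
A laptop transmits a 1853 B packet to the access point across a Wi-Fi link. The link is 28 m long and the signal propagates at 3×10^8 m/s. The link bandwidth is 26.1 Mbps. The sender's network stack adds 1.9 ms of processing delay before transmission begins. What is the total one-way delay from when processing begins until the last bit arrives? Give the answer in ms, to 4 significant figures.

L = 1853 × 8 = 14824 bits.
Transmission delay = L/R = 14824 / 26100000 = 0.567969 ms.
Propagation delay = d/s = 28 m / 300000000 m/s = 9.33333e-05 ms.
Plus processing delay 1.9 ms = 1.9 ms.
Total = 2.468 ms.

2.468 ms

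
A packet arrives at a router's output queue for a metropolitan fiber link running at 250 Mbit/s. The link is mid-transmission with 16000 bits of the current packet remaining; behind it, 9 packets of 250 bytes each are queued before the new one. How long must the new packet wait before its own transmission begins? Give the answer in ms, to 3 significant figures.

0.136 ms

Each queued packet: L/R = 2000/250000000 = 0.008 ms.
9 queued → 0.072 ms.
Plus remaining 16000 bits of current packet: 0.064 ms.
Queuing delay = 0.136 ms.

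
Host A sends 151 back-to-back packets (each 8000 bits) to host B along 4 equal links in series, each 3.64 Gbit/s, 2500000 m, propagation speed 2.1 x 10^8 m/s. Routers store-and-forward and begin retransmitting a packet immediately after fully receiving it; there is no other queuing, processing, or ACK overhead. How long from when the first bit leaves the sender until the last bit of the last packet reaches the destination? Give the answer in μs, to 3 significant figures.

Per-hop transmission t_tx = L/R = 8000/3640000000 = 2.1978 μs.
Per-hop propagation t_prop = 2500000/210000000 = 11904.8 μs.
Pipeline fill: first packet needs 4·t_tx to clear all hops; remaining 150 packets each add one t_tx.
Total = (4+151-1)·t_tx + 4·t_prop = 154·2.1978 + 4·11904.8 = 48000 μs.

48000 μs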